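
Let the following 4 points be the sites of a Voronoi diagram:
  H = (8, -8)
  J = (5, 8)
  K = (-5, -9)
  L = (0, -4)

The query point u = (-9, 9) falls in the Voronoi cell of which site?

J

Compare squared distances (the ordering matches that of the actual distances):
|uH|² = (-9−8)² + (9−(-8))² = 289 + 289 = 578
|uJ|² = (-9−5)² + (9−8)² = 196 + 1 = 197
|uK|² = (-9−(-5))² + (9−(-9))² = 16 + 324 = 340
|uL|² = (-9−0)² + (9−(-4))² = 81 + 169 = 250
The smallest is to J, so u lies in the Voronoi region of J.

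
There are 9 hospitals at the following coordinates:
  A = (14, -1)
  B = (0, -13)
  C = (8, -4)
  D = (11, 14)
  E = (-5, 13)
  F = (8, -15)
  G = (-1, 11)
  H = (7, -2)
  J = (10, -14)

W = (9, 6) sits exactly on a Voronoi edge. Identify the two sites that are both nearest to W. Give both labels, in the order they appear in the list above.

Squared distances from W to each site:
|WA|² = 25 + 49 = 74
|WB|² = 81 + 361 = 442
|WC|² = 1 + 100 = 101
|WD|² = 4 + 64 = 68
|WE|² = 196 + 49 = 245
|WF|² = 1 + 441 = 442
|WG|² = 100 + 25 = 125
|WH|² = 4 + 64 = 68
|WJ|² = 1 + 400 = 401
W is equidistant from D and H (both at squared distance 68), and every other site is strictly farther — so W lies on the D–H Voronoi edge.

D and H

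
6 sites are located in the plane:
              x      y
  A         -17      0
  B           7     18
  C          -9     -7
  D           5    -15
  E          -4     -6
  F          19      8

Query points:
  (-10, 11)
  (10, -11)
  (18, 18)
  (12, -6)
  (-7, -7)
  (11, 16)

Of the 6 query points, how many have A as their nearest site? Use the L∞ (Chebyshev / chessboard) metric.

1

(-10, 11) — d to each: A:11, B:17, C:18, D:26, E:17, F:29 → nearest is A
(10, -11) — d to each: A:27, B:29, C:19, D:5, E:14, F:19 → nearest is D
(18, 18) — d to each: A:35, B:11, C:27, D:33, E:24, F:10 → nearest is F
(12, -6) — d to each: A:29, B:24, C:21, D:9, E:16, F:14 → nearest is D
(-7, -7) — d to each: A:10, B:25, C:2, D:12, E:3, F:26 → nearest is C
(11, 16) — d to each: A:28, B:4, C:23, D:31, E:22, F:8 → nearest is B
1 of the 6 points has A as nearest.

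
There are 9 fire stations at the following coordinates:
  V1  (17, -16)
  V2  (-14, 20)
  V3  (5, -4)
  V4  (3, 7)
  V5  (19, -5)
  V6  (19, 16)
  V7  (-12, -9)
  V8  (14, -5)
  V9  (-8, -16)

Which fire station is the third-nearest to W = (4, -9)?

V9

Since √ is increasing, it suffices to compare squared distances:
|WV1|² = (4−17)² + (-9−(-16))² = 169 + 49 = 218
|WV2|² = (4−(-14))² + (-9−20)² = 324 + 841 = 1165
|WV3|² = (4−5)² + (-9−(-4))² = 1 + 25 = 26
|WV4|² = (4−3)² + (-9−7)² = 1 + 256 = 257
|WV5|² = (4−19)² + (-9−(-5))² = 225 + 16 = 241
|WV6|² = (4−19)² + (-9−16)² = 225 + 625 = 850
|WV7|² = (4−(-12))² + (-9−(-9))² = 256 + 0 = 256
|WV8|² = (4−14)² + (-9−(-5))² = 100 + 16 = 116
|WV9|² = (4−(-8))² + (-9−(-16))² = 144 + 49 = 193
Sorted ascending: V3, V8, V9, V1, … — the third-nearest is V9.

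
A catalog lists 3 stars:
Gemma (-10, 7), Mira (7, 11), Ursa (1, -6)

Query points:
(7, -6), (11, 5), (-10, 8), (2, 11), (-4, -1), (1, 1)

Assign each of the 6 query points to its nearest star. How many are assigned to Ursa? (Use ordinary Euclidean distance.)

(7, -6) — d² to each: Gemma:458, Mira:289, Ursa:36 → nearest is Ursa
(11, 5) — d² to each: Gemma:445, Mira:52, Ursa:221 → nearest is Mira
(-10, 8) — d² to each: Gemma:1, Mira:298, Ursa:317 → nearest is Gemma
(2, 11) — d² to each: Gemma:160, Mira:25, Ursa:290 → nearest is Mira
(-4, -1) — d² to each: Gemma:100, Mira:265, Ursa:50 → nearest is Ursa
(1, 1) — d² to each: Gemma:157, Mira:136, Ursa:49 → nearest is Ursa
3 of the 6 points have Ursa as nearest.

3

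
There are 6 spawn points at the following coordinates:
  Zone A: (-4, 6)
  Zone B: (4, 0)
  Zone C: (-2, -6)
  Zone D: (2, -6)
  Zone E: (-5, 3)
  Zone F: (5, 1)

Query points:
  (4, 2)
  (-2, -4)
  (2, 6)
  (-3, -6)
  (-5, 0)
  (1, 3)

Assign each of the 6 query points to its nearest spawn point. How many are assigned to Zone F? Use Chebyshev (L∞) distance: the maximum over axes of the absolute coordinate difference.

(4, 2) — d to each: Zone A:8, Zone B:2, Zone C:8, Zone D:8, Zone E:9, Zone F:1 → nearest is Zone F
(-2, -4) — d to each: Zone A:10, Zone B:6, Zone C:2, Zone D:4, Zone E:7, Zone F:7 → nearest is Zone C
(2, 6) — d to each: Zone A:6, Zone B:6, Zone C:12, Zone D:12, Zone E:7, Zone F:5 → nearest is Zone F
(-3, -6) — d to each: Zone A:12, Zone B:7, Zone C:1, Zone D:5, Zone E:9, Zone F:8 → nearest is Zone C
(-5, 0) — d to each: Zone A:6, Zone B:9, Zone C:6, Zone D:7, Zone E:3, Zone F:10 → nearest is Zone E
(1, 3) — d to each: Zone A:5, Zone B:3, Zone C:9, Zone D:9, Zone E:6, Zone F:4 → nearest is Zone B
2 of the 6 points have Zone F as nearest.

2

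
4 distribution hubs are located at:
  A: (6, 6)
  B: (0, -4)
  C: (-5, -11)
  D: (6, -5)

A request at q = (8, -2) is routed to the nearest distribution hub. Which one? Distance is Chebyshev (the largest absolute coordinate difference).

D

d(q,A) = max(2, 8) = 8
d(q,B) = max(8, 2) = 8
d(q,C) = max(13, 9) = 13
d(q,D) = max(2, 3) = 3
The smallest is to D, so q lies in the Voronoi region of D.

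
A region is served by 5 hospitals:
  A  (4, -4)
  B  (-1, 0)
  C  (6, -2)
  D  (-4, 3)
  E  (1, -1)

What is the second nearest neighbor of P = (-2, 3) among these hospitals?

B

Compare squared distances (the ordering matches that of the actual distances):
|PA|² = (-2−4)² + (3−(-4))² = 36 + 49 = 85
|PB|² = (-2−(-1))² + (3−0)² = 1 + 9 = 10
|PC|² = (-2−6)² + (3−(-2))² = 64 + 25 = 89
|PD|² = (-2−(-4))² + (3−3)² = 4 + 0 = 4
|PE|² = (-2−1)² + (3−(-1))² = 9 + 16 = 25
Sorted ascending: D, B, E, … — the second-nearest is B.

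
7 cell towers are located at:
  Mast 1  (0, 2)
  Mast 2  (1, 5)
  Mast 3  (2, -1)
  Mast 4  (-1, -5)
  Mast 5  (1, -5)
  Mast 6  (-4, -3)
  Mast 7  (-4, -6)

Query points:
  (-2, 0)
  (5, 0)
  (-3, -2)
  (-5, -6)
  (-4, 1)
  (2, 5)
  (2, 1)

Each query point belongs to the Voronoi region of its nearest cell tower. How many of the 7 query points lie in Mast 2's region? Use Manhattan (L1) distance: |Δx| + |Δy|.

1

(-2, 0) — d to each: Mast 1:4, Mast 2:8, Mast 3:5, Mast 4:6, Mast 5:8, Mast 6:5, Mast 7:8 → nearest is Mast 1
(5, 0) — d to each: Mast 1:7, Mast 2:9, Mast 3:4, Mast 4:11, Mast 5:9, Mast 6:12, Mast 7:15 → nearest is Mast 3
(-3, -2) — d to each: Mast 1:7, Mast 2:11, Mast 3:6, Mast 4:5, Mast 5:7, Mast 6:2, Mast 7:5 → nearest is Mast 6
(-5, -6) — d to each: Mast 1:13, Mast 2:17, Mast 3:12, Mast 4:5, Mast 5:7, Mast 6:4, Mast 7:1 → nearest is Mast 7
(-4, 1) — d to each: Mast 1:5, Mast 2:9, Mast 3:8, Mast 4:9, Mast 5:11, Mast 6:4, Mast 7:7 → nearest is Mast 6
(2, 5) — d to each: Mast 1:5, Mast 2:1, Mast 3:6, Mast 4:13, Mast 5:11, Mast 6:14, Mast 7:17 → nearest is Mast 2
(2, 1) — d to each: Mast 1:3, Mast 2:5, Mast 3:2, Mast 4:9, Mast 5:7, Mast 6:10, Mast 7:13 → nearest is Mast 3
1 of the 7 points has Mast 2 as nearest.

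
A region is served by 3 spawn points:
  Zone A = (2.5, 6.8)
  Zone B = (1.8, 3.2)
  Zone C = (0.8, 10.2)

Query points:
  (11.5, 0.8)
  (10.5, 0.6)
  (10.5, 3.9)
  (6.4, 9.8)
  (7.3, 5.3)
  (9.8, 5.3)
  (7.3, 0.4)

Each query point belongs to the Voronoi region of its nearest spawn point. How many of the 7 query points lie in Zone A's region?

4

(11.5, 0.8) — d² to each: Zone A:117, Zone B:99.85, Zone C:202.85 → nearest is Zone B
(10.5, 0.6) — d² to each: Zone A:102.44, Zone B:82.45, Zone C:186.25 → nearest is Zone B
(10.5, 3.9) — d² to each: Zone A:72.41, Zone B:76.18, Zone C:133.78 → nearest is Zone A
(6.4, 9.8) — d² to each: Zone A:24.21, Zone B:64.72, Zone C:31.52 → nearest is Zone A
(7.3, 5.3) — d² to each: Zone A:25.29, Zone B:34.66, Zone C:66.26 → nearest is Zone A
(9.8, 5.3) — d² to each: Zone A:55.54, Zone B:68.41, Zone C:105.01 → nearest is Zone A
(7.3, 0.4) — d² to each: Zone A:64, Zone B:38.09, Zone C:138.29 → nearest is Zone B
4 of the 7 points have Zone A as nearest.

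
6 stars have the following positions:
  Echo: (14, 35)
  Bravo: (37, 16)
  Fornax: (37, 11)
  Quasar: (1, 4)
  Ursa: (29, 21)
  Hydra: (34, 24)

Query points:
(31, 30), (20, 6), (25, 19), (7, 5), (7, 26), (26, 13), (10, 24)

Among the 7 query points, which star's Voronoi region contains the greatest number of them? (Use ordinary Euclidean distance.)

Ursa

(31, 30) — d² to each: Echo:314, Bravo:232, Fornax:397, Quasar:1576, Ursa:85, Hydra:45 → nearest is Hydra
(20, 6) — d² to each: Echo:877, Bravo:389, Fornax:314, Quasar:365, Ursa:306, Hydra:520 → nearest is Ursa
(25, 19) — d² to each: Echo:377, Bravo:153, Fornax:208, Quasar:801, Ursa:20, Hydra:106 → nearest is Ursa
(7, 5) — d² to each: Echo:949, Bravo:1021, Fornax:936, Quasar:37, Ursa:740, Hydra:1090 → nearest is Quasar
(7, 26) — d² to each: Echo:130, Bravo:1000, Fornax:1125, Quasar:520, Ursa:509, Hydra:733 → nearest is Echo
(26, 13) — d² to each: Echo:628, Bravo:130, Fornax:125, Quasar:706, Ursa:73, Hydra:185 → nearest is Ursa
(10, 24) — d² to each: Echo:137, Bravo:793, Fornax:898, Quasar:481, Ursa:370, Hydra:576 → nearest is Echo
Tally — Echo:2, Quasar:1, Ursa:3, Hydra:1. Ursa captures the most (3).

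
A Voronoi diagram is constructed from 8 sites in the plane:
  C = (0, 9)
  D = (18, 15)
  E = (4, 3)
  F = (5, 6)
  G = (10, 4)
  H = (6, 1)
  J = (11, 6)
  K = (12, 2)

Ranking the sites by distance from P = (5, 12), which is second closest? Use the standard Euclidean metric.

Compare squared distances (the ordering matches that of the actual distances):
|PC|² = (5−0)² + (12−9)² = 25 + 9 = 34
|PD|² = (5−18)² + (12−15)² = 169 + 9 = 178
|PE|² = (5−4)² + (12−3)² = 1 + 81 = 82
|PF|² = (5−5)² + (12−6)² = 0 + 36 = 36
|PG|² = (5−10)² + (12−4)² = 25 + 64 = 89
|PH|² = (5−6)² + (12−1)² = 1 + 121 = 122
|PJ|² = (5−11)² + (12−6)² = 36 + 36 = 72
|PK|² = (5−12)² + (12−2)² = 49 + 100 = 149
Sorted ascending: C, F, J, … — the second-nearest is F.

F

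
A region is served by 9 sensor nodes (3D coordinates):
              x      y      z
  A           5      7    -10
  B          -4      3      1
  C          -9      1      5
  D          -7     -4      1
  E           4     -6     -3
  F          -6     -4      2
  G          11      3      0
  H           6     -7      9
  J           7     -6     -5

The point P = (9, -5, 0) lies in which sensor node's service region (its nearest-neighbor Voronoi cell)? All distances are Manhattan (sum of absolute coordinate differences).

d(P,A) = 4 + 12 + 10 = 26
d(P,B) = 13 + 8 + 1 = 22
d(P,C) = 18 + 6 + 5 = 29
d(P,D) = 16 + 1 + 1 = 18
d(P,E) = 5 + 1 + 3 = 9
d(P,F) = 15 + 1 + 2 = 18
d(P,G) = 2 + 8 + 0 = 10
d(P,H) = 3 + 2 + 9 = 14
d(P,J) = 2 + 1 + 5 = 8
Minimum is at J.

J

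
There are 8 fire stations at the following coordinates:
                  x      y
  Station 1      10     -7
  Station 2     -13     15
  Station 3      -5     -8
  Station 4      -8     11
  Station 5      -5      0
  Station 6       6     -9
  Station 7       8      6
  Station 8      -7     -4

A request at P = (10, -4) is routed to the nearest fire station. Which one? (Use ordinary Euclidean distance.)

Squared Euclidean distances:
d²(P, Station 1) = (10−10)² + (-4−(-7))² = 0 + 9 = 9
d²(P, Station 2) = (10−(-13))² + (-4−15)² = 529 + 361 = 890
d²(P, Station 3) = (10−(-5))² + (-4−(-8))² = 225 + 16 = 241
d²(P, Station 4) = (10−(-8))² + (-4−11)² = 324 + 225 = 549
d²(P, Station 5) = (10−(-5))² + (-4−0)² = 225 + 16 = 241
d²(P, Station 6) = (10−6)² + (-4−(-9))² = 16 + 25 = 41
d²(P, Station 7) = (10−8)² + (-4−6)² = 4 + 100 = 104
d²(P, Station 8) = (10−(-7))² + (-4−(-4))² = 289 + 0 = 289
Station 1 is nearest.

Station 1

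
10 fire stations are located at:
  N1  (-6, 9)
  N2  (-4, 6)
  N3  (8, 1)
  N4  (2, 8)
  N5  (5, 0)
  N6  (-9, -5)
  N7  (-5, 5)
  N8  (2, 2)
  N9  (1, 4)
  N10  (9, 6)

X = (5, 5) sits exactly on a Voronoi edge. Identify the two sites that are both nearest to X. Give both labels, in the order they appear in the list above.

Squared distances from X to each site:
|XN1|² = (5−(-6))² + (5−9)² = 121 + 16 = 137
|XN2|² = (5−(-4))² + (5−6)² = 81 + 1 = 82
|XN3|² = (5−8)² + (5−1)² = 9 + 16 = 25
|XN4|² = (5−2)² + (5−8)² = 9 + 9 = 18
|XN5|² = (5−5)² + (5−0)² = 0 + 25 = 25
|XN6|² = (5−(-9))² + (5−(-5))² = 196 + 100 = 296
|XN7|² = (5−(-5))² + (5−5)² = 100 + 0 = 100
|XN8|² = (5−2)² + (5−2)² = 9 + 9 = 18
|XN9|² = (5−1)² + (5−4)² = 16 + 1 = 17
d²(X, N10) = (5−9)² + (5−6)² = 16 + 1 = 17
X is equidistant from N9 and N10 (both at squared distance 17), and every other site is strictly farther — so X lies on the N9–N10 Voronoi edge.

N9 and N10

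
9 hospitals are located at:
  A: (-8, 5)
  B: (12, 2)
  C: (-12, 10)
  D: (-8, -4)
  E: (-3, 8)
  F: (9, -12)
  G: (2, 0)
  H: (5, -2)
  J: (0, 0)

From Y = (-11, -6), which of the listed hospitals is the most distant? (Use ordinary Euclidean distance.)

Squared Euclidean distances:
|YA|² = (-11−(-8))² + (-6−5)² = 9 + 121 = 130
|YB|² = (-11−12)² + (-6−2)² = 529 + 64 = 593
|YC|² = (-11−(-12))² + (-6−10)² = 1 + 256 = 257
|YD|² = (-11−(-8))² + (-6−(-4))² = 9 + 4 = 13
|YE|² = (-11−(-3))² + (-6−8)² = 64 + 196 = 260
|YF|² = (-11−9)² + (-6−(-12))² = 400 + 36 = 436
|YG|² = (-11−2)² + (-6−0)² = 169 + 36 = 205
|YH|² = (-11−5)² + (-6−(-2))² = 256 + 16 = 272
|YJ|² = (-11−0)² + (-6−0)² = 121 + 36 = 157
The largest is to B.

B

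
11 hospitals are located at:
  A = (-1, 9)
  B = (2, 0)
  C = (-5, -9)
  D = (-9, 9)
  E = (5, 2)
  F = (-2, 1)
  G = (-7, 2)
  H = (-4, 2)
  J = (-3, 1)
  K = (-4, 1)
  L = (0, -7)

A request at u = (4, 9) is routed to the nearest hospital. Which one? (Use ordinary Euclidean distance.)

Since √ is increasing, it suffices to compare squared distances:
|uA|² = (4−(-1))² + (9−9)² = 25 + 0 = 25
|uB|² = (4−2)² + (9−0)² = 4 + 81 = 85
|uC|² = (4−(-5))² + (9−(-9))² = 81 + 324 = 405
|uD|² = (4−(-9))² + (9−9)² = 169 + 0 = 169
|uE|² = (4−5)² + (9−2)² = 1 + 49 = 50
|uF|² = (4−(-2))² + (9−1)² = 36 + 64 = 100
|uG|² = (4−(-7))² + (9−2)² = 121 + 49 = 170
|uH|² = (4−(-4))² + (9−2)² = 64 + 49 = 113
|uJ|² = (4−(-3))² + (9−1)² = 49 + 64 = 113
|uK|² = (4−(-4))² + (9−1)² = 64 + 64 = 128
|uL|² = (4−0)² + (9−(-7))² = 16 + 256 = 272
Minimum is at A.

A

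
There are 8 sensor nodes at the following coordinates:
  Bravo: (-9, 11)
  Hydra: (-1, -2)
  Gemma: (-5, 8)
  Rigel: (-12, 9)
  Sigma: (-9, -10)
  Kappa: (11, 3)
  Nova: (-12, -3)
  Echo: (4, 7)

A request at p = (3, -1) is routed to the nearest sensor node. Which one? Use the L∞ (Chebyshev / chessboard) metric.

Hydra

d(p, Bravo) = max(12, 12) = 12
d(p, Hydra) = max(4, 1) = 4
d(p, Gemma) = max(8, 9) = 9
d(p, Rigel) = max(15, 10) = 15
d(p, Sigma) = max(12, 9) = 12
d(p, Kappa) = max(8, 4) = 8
d(p, Nova) = max(15, 2) = 15
d(p, Echo) = max(1, 8) = 8
Hydra is nearest.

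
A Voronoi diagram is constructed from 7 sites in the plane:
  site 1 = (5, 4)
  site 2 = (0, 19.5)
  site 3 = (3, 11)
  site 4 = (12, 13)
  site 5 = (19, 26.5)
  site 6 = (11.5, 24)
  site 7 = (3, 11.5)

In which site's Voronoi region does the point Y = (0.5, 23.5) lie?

site 2

Compare squared distances (the ordering matches that of the actual distances):
d²(Y, site 1) = (0.5−5)² + (23.5−4)² = 20.25 + 380.25 = 400.5
d²(Y, site 2) = (0.5−0)² + (23.5−19.5)² = 0.25 + 16 = 16.25
d²(Y, site 3) = (0.5−3)² + (23.5−11)² = 6.25 + 156.25 = 162.5
d²(Y, site 4) = (0.5−12)² + (23.5−13)² = 132.25 + 110.25 = 242.5
d²(Y, site 5) = (0.5−19)² + (23.5−26.5)² = 342.25 + 9 = 351.25
d²(Y, site 6) = (0.5−11.5)² + (23.5−24)² = 121 + 0.25 = 121.25
d²(Y, site 7) = (0.5−3)² + (23.5−11.5)² = 6.25 + 144 = 150.25
The smallest is to site 2, so Y lies in the Voronoi region of site 2.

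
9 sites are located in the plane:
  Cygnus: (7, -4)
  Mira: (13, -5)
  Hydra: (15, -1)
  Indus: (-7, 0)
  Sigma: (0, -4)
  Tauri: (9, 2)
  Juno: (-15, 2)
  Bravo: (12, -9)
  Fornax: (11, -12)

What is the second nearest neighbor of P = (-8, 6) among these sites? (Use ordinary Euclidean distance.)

Juno

Since √ is increasing, it suffices to compare squared distances:
d²(P, Cygnus) = (-8−7)² + (6−(-4))² = 225 + 100 = 325
d²(P, Mira) = (-8−13)² + (6−(-5))² = 441 + 121 = 562
d²(P, Hydra) = (-8−15)² + (6−(-1))² = 529 + 49 = 578
d²(P, Indus) = (-8−(-7))² + (6−0)² = 1 + 36 = 37
d²(P, Sigma) = (-8−0)² + (6−(-4))² = 64 + 100 = 164
d²(P, Tauri) = (-8−9)² + (6−2)² = 289 + 16 = 305
d²(P, Juno) = (-8−(-15))² + (6−2)² = 49 + 16 = 65
d²(P, Bravo) = (-8−12)² + (6−(-9))² = 400 + 225 = 625
d²(P, Fornax) = (-8−11)² + (6−(-12))² = 361 + 324 = 685
Sorted ascending: Indus, Juno, Sigma, … — the second-nearest is Juno.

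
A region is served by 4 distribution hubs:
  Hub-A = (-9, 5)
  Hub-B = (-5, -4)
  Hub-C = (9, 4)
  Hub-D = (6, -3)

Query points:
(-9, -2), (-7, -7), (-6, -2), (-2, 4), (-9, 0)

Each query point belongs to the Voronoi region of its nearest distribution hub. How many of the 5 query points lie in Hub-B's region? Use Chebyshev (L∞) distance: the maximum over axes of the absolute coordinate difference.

(-9, -2) — d to each: Hub-A:7, Hub-B:4, Hub-C:18, Hub-D:15 → nearest is Hub-B
(-7, -7) — d to each: Hub-A:12, Hub-B:3, Hub-C:16, Hub-D:13 → nearest is Hub-B
(-6, -2) — d to each: Hub-A:7, Hub-B:2, Hub-C:15, Hub-D:12 → nearest is Hub-B
(-2, 4) — d to each: Hub-A:7, Hub-B:8, Hub-C:11, Hub-D:8 → nearest is Hub-A
(-9, 0) — d to each: Hub-A:5, Hub-B:4, Hub-C:18, Hub-D:15 → nearest is Hub-B
4 of the 5 points have Hub-B as nearest.

4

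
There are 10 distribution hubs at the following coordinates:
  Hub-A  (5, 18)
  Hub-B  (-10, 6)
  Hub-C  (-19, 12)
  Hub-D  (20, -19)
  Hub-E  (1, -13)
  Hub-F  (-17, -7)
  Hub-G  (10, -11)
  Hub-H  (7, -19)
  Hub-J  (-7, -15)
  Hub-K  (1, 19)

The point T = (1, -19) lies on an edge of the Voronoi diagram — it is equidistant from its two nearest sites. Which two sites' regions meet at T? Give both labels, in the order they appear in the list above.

Squared distances from T to each site:
d²(T, Hub-A) = (1−5)² + (-19−18)² = 16 + 1369 = 1385
d²(T, Hub-B) = (1−(-10))² + (-19−6)² = 121 + 625 = 746
d²(T, Hub-C) = (1−(-19))² + (-19−12)² = 400 + 961 = 1361
d²(T, Hub-D) = (1−20)² + (-19−(-19))² = 361 + 0 = 361
d²(T, Hub-E) = (1−1)² + (-19−(-13))² = 0 + 36 = 36
d²(T, Hub-F) = (1−(-17))² + (-19−(-7))² = 324 + 144 = 468
d²(T, Hub-G) = (1−10)² + (-19−(-11))² = 81 + 64 = 145
d²(T, Hub-H) = (1−7)² + (-19−(-19))² = 36 + 0 = 36
d²(T, Hub-J) = (1−(-7))² + (-19−(-15))² = 64 + 16 = 80
d²(T, Hub-K) = (1−1)² + (-19−19)² = 0 + 1444 = 1444
T is equidistant from Hub-E and Hub-H (both at squared distance 36), and every other site is strictly farther — so T lies on the Hub-E–Hub-H Voronoi edge.

Hub-E and Hub-H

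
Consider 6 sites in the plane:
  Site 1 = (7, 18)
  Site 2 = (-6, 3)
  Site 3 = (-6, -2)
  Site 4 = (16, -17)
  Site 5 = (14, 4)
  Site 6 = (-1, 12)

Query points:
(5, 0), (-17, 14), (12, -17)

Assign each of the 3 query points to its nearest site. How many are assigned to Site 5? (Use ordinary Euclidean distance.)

(5, 0) — d² to each: Site 1:328, Site 2:130, Site 3:125, Site 4:410, Site 5:97, Site 6:180 → nearest is Site 5
(-17, 14) — d² to each: Site 1:592, Site 2:242, Site 3:377, Site 4:2050, Site 5:1061, Site 6:260 → nearest is Site 2
(12, -17) — d² to each: Site 1:1250, Site 2:724, Site 3:549, Site 4:16, Site 5:445, Site 6:1010 → nearest is Site 4
1 of the 3 points has Site 5 as nearest.

1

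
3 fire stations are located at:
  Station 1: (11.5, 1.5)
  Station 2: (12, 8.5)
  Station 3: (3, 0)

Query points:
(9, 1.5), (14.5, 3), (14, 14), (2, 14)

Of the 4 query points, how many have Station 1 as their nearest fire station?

(9, 1.5) — d² to each: Station 1:6.25, Station 2:58, Station 3:38.25 → nearest is Station 1
(14.5, 3) — d² to each: Station 1:11.25, Station 2:36.5, Station 3:141.25 → nearest is Station 1
(14, 14) — d² to each: Station 1:162.5, Station 2:34.25, Station 3:317 → nearest is Station 2
(2, 14) — d² to each: Station 1:246.5, Station 2:130.25, Station 3:197 → nearest is Station 2
2 of the 4 points have Station 1 as nearest.

2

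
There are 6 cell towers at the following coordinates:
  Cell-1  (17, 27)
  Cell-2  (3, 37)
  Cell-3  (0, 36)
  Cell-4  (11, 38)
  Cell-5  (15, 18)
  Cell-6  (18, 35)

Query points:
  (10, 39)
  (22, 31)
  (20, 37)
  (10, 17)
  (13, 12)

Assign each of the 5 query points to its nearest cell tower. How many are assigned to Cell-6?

2

(10, 39) — d² to each: Cell-1:193, Cell-2:53, Cell-3:109, Cell-4:2, Cell-5:466, Cell-6:80 → nearest is Cell-4
(22, 31) — d² to each: Cell-1:41, Cell-2:397, Cell-3:509, Cell-4:170, Cell-5:218, Cell-6:32 → nearest is Cell-6
(20, 37) — d² to each: Cell-1:109, Cell-2:289, Cell-3:401, Cell-4:82, Cell-5:386, Cell-6:8 → nearest is Cell-6
(10, 17) — d² to each: Cell-1:149, Cell-2:449, Cell-3:461, Cell-4:442, Cell-5:26, Cell-6:388 → nearest is Cell-5
(13, 12) — d² to each: Cell-1:241, Cell-2:725, Cell-3:745, Cell-4:680, Cell-5:40, Cell-6:554 → nearest is Cell-5
2 of the 5 points have Cell-6 as nearest.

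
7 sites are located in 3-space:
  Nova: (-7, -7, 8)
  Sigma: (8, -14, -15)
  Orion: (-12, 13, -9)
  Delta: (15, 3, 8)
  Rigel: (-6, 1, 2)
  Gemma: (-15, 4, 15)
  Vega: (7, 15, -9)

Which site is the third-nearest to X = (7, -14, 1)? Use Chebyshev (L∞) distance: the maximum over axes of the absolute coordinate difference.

d(X, Nova) = max(14, 7, 7) = 14
d(X, Sigma) = max(1, 0, 16) = 16
d(X, Orion) = max(19, 27, 10) = 27
d(X, Delta) = max(8, 17, 7) = 17
d(X, Rigel) = max(13, 15, 1) = 15
d(X, Gemma) = max(22, 18, 14) = 22
d(X, Vega) = max(0, 29, 10) = 29
Sorted ascending: Nova, Rigel, Sigma, Delta, … — the third-nearest is Sigma.

Sigma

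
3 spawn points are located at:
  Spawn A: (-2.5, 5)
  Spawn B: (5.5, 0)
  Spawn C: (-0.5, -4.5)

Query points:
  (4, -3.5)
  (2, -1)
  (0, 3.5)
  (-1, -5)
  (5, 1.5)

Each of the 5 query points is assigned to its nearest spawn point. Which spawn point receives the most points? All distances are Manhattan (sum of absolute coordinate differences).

Spawn B

(4, -3.5) — d to each: Spawn A:15, Spawn B:5, Spawn C:5.5 → nearest is Spawn B
(2, -1) — d to each: Spawn A:10.5, Spawn B:4.5, Spawn C:6 → nearest is Spawn B
(0, 3.5) — d to each: Spawn A:4, Spawn B:9, Spawn C:8.5 → nearest is Spawn A
(-1, -5) — d to each: Spawn A:11.5, Spawn B:11.5, Spawn C:1 → nearest is Spawn C
(5, 1.5) — d to each: Spawn A:11, Spawn B:2, Spawn C:11.5 → nearest is Spawn B
Tally — Spawn A:1, Spawn B:3, Spawn C:1. Spawn B captures the most (3).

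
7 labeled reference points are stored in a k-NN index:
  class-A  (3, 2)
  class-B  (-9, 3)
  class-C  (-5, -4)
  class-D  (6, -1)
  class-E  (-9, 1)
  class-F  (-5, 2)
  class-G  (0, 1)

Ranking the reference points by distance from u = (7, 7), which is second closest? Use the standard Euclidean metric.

Since √ is increasing, it suffices to compare squared distances:
d²(u, class-A) = (7−3)² + (7−2)² = 16 + 25 = 41
d²(u, class-B) = (7−(-9))² + (7−3)² = 256 + 16 = 272
d²(u, class-C) = (7−(-5))² + (7−(-4))² = 144 + 121 = 265
d²(u, class-D) = (7−6)² + (7−(-1))² = 1 + 64 = 65
d²(u, class-E) = (7−(-9))² + (7−1)² = 256 + 36 = 292
d²(u, class-F) = (7−(-5))² + (7−2)² = 144 + 25 = 169
d²(u, class-G) = (7−0)² + (7−1)² = 49 + 36 = 85
Sorted ascending: class-A, class-D, class-G, … — the second-nearest is class-D.

class-D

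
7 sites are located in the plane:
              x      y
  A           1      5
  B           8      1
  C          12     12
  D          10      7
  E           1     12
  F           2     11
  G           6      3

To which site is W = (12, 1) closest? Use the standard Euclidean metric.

Compare squared distances (the ordering matches that of the actual distances):
|WA|² = 121 + 16 = 137
|WB|² = 16 + 0 = 16
|WC|² = 0 + 121 = 121
|WD|² = 4 + 36 = 40
|WE|² = 121 + 121 = 242
|WF|² = 100 + 100 = 200
|WG|² = 36 + 4 = 40
The smallest is to B, so W lies in the Voronoi region of B.

B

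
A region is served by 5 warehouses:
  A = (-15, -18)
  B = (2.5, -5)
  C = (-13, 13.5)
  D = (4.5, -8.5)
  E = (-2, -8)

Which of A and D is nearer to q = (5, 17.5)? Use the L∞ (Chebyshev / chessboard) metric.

D

d(q,A) = max(20, 35.5) = 35.5
d(q,D) = max(0.5, 26) = 26
35.5 > 26, so D is closer.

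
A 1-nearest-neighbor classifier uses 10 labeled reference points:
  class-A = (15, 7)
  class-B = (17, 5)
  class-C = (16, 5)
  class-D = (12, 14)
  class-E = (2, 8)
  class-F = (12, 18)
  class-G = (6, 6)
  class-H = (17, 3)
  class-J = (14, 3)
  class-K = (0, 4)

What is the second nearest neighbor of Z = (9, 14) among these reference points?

class-F

Squared Euclidean distances:
d²(Z, class-A) = (9−15)² + (14−7)² = 36 + 49 = 85
d²(Z, class-B) = (9−17)² + (14−5)² = 64 + 81 = 145
d²(Z, class-C) = (9−16)² + (14−5)² = 49 + 81 = 130
d²(Z, class-D) = (9−12)² + (14−14)² = 9 + 0 = 9
d²(Z, class-E) = (9−2)² + (14−8)² = 49 + 36 = 85
d²(Z, class-F) = (9−12)² + (14−18)² = 9 + 16 = 25
d²(Z, class-G) = (9−6)² + (14−6)² = 9 + 64 = 73
d²(Z, class-H) = (9−17)² + (14−3)² = 64 + 121 = 185
d²(Z, class-J) = (9−14)² + (14−3)² = 25 + 121 = 146
d²(Z, class-K) = (9−0)² + (14−4)² = 81 + 100 = 181
Sorted ascending: class-D, class-F, class-G, … — the second-nearest is class-F.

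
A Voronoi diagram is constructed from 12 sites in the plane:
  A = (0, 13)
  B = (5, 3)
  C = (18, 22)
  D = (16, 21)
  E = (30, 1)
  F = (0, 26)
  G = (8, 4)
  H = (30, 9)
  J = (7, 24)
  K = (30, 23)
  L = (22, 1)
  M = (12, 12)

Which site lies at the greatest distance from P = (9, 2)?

K

Since √ is increasing, it suffices to compare squared distances:
|PA|² = 81 + 121 = 202
|PB|² = 16 + 1 = 17
|PC|² = 81 + 400 = 481
|PD|² = 49 + 361 = 410
|PE|² = 441 + 1 = 442
|PF|² = 81 + 576 = 657
|PG|² = 1 + 4 = 5
|PH|² = 441 + 49 = 490
|PJ|² = 4 + 484 = 488
|PK|² = 441 + 441 = 882
|PL|² = 169 + 1 = 170
|PM|² = 9 + 100 = 109
The largest is to K.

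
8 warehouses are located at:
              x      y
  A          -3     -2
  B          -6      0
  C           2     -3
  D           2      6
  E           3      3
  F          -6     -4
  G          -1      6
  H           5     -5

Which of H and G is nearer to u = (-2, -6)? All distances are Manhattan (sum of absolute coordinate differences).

d(u,H) = |-2−5| + |-6−(-5)| = 7 + 1 = 8
d(u,G) = |-2−(-1)| + |-6−6| = 1 + 12 = 13
8 < 13, so H is closer.

H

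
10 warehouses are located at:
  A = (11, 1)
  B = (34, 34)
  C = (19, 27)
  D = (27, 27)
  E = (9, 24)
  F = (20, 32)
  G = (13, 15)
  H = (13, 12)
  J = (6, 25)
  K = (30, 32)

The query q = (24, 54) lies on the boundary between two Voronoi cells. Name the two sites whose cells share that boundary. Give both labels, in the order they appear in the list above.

Squared distances from q to each site:
|qA|² = (24−11)² + (54−1)² = 169 + 2809 = 2978
|qB|² = (24−34)² + (54−34)² = 100 + 400 = 500
|qC|² = (24−19)² + (54−27)² = 25 + 729 = 754
|qD|² = (24−27)² + (54−27)² = 9 + 729 = 738
|qE|² = (24−9)² + (54−24)² = 225 + 900 = 1125
|qF|² = (24−20)² + (54−32)² = 16 + 484 = 500
|qG|² = (24−13)² + (54−15)² = 121 + 1521 = 1642
|qH|² = (24−13)² + (54−12)² = 121 + 1764 = 1885
|qJ|² = (24−6)² + (54−25)² = 324 + 841 = 1165
|qK|² = (24−30)² + (54−32)² = 36 + 484 = 520
q is equidistant from B and F (both at squared distance 500), and every other site is strictly farther — so q lies on the B–F Voronoi edge.

B and F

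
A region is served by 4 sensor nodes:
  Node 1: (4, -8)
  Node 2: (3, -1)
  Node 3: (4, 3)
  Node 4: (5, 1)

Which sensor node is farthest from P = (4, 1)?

Node 1

Since √ is increasing, it suffices to compare squared distances:
d²(P, Node 1) = (4−4)² + (1−(-8))² = 0 + 81 = 81
d²(P, Node 2) = (4−3)² + (1−(-1))² = 1 + 4 = 5
d²(P, Node 3) = (4−4)² + (1−3)² = 0 + 4 = 4
d²(P, Node 4) = (4−5)² + (1−1)² = 1 + 0 = 1
The largest is to Node 1.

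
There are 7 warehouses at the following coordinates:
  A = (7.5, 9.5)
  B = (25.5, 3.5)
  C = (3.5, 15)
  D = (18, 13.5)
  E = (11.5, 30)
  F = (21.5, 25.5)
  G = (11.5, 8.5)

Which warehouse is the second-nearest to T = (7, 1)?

G

Since √ is increasing, it suffices to compare squared distances:
|TA|² = (7−7.5)² + (1−9.5)² = 0.25 + 72.25 = 72.5
|TB|² = (7−25.5)² + (1−3.5)² = 342.25 + 6.25 = 348.5
|TC|² = (7−3.5)² + (1−15)² = 12.25 + 196 = 208.25
|TD|² = (7−18)² + (1−13.5)² = 121 + 156.25 = 277.25
|TE|² = (7−11.5)² + (1−30)² = 20.25 + 841 = 861.25
|TF|² = (7−21.5)² + (1−25.5)² = 210.25 + 600.25 = 810.5
|TG|² = (7−11.5)² + (1−8.5)² = 20.25 + 56.25 = 76.5
Sorted ascending: A, G, C, … — the second-nearest is G.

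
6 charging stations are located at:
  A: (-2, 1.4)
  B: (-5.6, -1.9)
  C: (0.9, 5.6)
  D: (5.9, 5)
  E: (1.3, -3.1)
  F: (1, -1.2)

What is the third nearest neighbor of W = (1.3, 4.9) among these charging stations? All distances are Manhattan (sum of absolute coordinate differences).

F

d(W,A) = |1.3−(-2)| + |4.9−1.4| = 3.3 + 3.5 = 6.8
d(W,B) = |1.3−(-5.6)| + |4.9−(-1.9)| = 6.9 + 6.8 = 13.7
d(W,C) = |1.3−0.9| + |4.9−5.6| = 0.4 + 0.7 = 1.1
d(W,D) = |1.3−5.9| + |4.9−5| = 4.6 + 0.1 = 4.7
d(W,E) = |1.3−1.3| + |4.9−(-3.1)| = 0 + 8 = 8
d(W,F) = |1.3−1| + |4.9−(-1.2)| = 0.3 + 6.1 = 6.4
Sorted ascending: C, D, F, A, … — the third-nearest is F.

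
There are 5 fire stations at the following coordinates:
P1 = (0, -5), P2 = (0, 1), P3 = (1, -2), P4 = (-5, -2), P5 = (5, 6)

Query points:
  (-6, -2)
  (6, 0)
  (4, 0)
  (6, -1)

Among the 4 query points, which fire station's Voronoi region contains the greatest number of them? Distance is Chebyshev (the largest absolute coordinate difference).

(-6, -2) — d to each: P1:6, P2:6, P3:7, P4:1, P5:11 → nearest is P4
(6, 0) — d to each: P1:6, P2:6, P3:5, P4:11, P5:6 → nearest is P3
(4, 0) — d to each: P1:5, P2:4, P3:3, P4:9, P5:6 → nearest is P3
(6, -1) — d to each: P1:6, P2:6, P3:5, P4:11, P5:7 → nearest is P3
Tally — P3:3, P4:1. P3 captures the most (3).

P3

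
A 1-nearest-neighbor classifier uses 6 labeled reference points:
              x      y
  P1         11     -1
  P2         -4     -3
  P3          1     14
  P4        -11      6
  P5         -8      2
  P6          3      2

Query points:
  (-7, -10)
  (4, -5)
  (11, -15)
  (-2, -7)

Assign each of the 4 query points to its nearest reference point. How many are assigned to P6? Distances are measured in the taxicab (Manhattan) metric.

1

(-7, -10) — d to each: P1:27, P2:10, P3:32, P4:20, P5:13, P6:22 → nearest is P2
(4, -5) — d to each: P1:11, P2:10, P3:22, P4:26, P5:19, P6:8 → nearest is P6
(11, -15) — d to each: P1:14, P2:27, P3:39, P4:43, P5:36, P6:25 → nearest is P1
(-2, -7) — d to each: P1:19, P2:6, P3:24, P4:22, P5:15, P6:14 → nearest is P2
1 of the 4 points has P6 as nearest.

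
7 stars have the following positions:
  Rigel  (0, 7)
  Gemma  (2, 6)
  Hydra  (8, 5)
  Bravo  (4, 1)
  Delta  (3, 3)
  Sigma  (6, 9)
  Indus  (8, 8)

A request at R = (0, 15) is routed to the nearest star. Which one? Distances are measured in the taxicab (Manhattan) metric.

d(R, Rigel) = |0−0| + |15−7| = 0 + 8 = 8
d(R, Gemma) = |0−2| + |15−6| = 2 + 9 = 11
d(R, Hydra) = |0−8| + |15−5| = 8 + 10 = 18
d(R, Bravo) = |0−4| + |15−1| = 4 + 14 = 18
d(R, Delta) = |0−3| + |15−3| = 3 + 12 = 15
d(R, Sigma) = |0−6| + |15−9| = 6 + 6 = 12
d(R, Indus) = |0−8| + |15−8| = 8 + 7 = 15
Minimum is at Rigel.

Rigel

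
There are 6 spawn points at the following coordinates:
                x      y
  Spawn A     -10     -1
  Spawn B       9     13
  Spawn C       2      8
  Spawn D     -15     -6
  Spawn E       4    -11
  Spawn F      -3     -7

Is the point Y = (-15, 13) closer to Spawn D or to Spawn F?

Compare squared distances:
d²(Y, Spawn D) = (-15−(-15))² + (13−(-6))² = 0 + 361 = 361
d²(Y, Spawn F) = (-15−(-3))² + (13−(-7))² = 144 + 400 = 544
361 < 544, so Spawn D is closer.

Spawn D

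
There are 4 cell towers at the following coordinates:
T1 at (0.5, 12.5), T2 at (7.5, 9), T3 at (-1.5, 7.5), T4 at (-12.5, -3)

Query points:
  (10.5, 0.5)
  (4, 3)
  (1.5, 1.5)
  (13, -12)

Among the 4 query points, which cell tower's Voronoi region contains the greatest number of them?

(10.5, 0.5) — d² to each: T1:244, T2:81.25, T3:193, T4:541.25 → nearest is T2
(4, 3) — d² to each: T1:102.5, T2:48.25, T3:50.5, T4:308.25 → nearest is T2
(1.5, 1.5) — d² to each: T1:122, T2:92.25, T3:45, T4:216.25 → nearest is T3
(13, -12) — d² to each: T1:756.5, T2:471.25, T3:590.5, T4:731.25 → nearest is T2
Tally — T2:3, T3:1. T2 captures the most (3).

T2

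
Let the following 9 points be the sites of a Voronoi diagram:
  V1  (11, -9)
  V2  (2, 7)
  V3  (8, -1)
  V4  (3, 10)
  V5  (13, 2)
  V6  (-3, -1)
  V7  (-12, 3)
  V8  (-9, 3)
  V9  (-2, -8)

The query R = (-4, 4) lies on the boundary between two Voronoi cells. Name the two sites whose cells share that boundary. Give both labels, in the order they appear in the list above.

V6 and V8

Squared distances from R to each site:
|RV1|² = 225 + 169 = 394
|RV2|² = 36 + 9 = 45
|RV3|² = 144 + 25 = 169
|RV4|² = 49 + 36 = 85
|RV5|² = 289 + 4 = 293
|RV6|² = 1 + 25 = 26
|RV7|² = 64 + 1 = 65
|RV8|² = 25 + 1 = 26
|RV9|² = 4 + 144 = 148
R is equidistant from V6 and V8 (both at squared distance 26), and every other site is strictly farther — so R lies on the V6–V8 Voronoi edge.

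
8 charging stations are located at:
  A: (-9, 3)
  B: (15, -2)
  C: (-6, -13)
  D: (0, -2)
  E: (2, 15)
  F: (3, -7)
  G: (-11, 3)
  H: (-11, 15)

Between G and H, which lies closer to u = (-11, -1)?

G

Compare squared distances:
|uG|² = (-11−(-11))² + (-1−3)² = 0 + 16 = 16
|uH|² = (-11−(-11))² + (-1−15)² = 0 + 256 = 256
16 < 256, so G is closer.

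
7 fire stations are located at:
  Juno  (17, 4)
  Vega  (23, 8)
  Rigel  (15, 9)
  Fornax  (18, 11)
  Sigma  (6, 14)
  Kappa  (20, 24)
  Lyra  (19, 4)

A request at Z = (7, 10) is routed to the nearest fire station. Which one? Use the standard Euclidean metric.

Since √ is increasing, it suffices to compare squared distances:
d²(Z, Juno) = (7−17)² + (10−4)² = 100 + 36 = 136
d²(Z, Vega) = (7−23)² + (10−8)² = 256 + 4 = 260
d²(Z, Rigel) = (7−15)² + (10−9)² = 64 + 1 = 65
d²(Z, Fornax) = (7−18)² + (10−11)² = 121 + 1 = 122
d²(Z, Sigma) = (7−6)² + (10−14)² = 1 + 16 = 17
d²(Z, Kappa) = (7−20)² + (10−24)² = 169 + 196 = 365
d²(Z, Lyra) = (7−19)² + (10−4)² = 144 + 36 = 180
Minimum is at Sigma.

Sigma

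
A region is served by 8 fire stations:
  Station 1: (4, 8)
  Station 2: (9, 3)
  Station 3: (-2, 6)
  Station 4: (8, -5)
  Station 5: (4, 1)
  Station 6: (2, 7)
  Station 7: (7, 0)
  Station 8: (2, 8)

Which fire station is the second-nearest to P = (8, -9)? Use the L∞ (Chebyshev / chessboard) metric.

Station 7

d(P, Station 1) = max(4, 17) = 17
d(P, Station 2) = max(1, 12) = 12
d(P, Station 3) = max(10, 15) = 15
d(P, Station 4) = max(0, 4) = 4
d(P, Station 5) = max(4, 10) = 10
d(P, Station 6) = max(6, 16) = 16
d(P, Station 7) = max(1, 9) = 9
d(P, Station 8) = max(6, 17) = 17
Sorted ascending: Station 4, Station 7, Station 5, … — the second-nearest is Station 7.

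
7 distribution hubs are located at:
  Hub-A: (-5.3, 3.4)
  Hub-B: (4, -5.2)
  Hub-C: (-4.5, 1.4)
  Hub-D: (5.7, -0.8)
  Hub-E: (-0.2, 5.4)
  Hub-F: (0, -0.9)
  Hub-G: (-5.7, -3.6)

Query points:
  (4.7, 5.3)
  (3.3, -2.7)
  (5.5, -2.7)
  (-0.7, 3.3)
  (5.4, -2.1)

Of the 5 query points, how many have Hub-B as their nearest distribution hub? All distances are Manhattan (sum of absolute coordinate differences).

1

(4.7, 5.3) — d to each: Hub-A:11.9, Hub-B:11.2, Hub-C:13.1, Hub-D:7.1, Hub-E:5, Hub-F:10.9, Hub-G:19.3 → nearest is Hub-E
(3.3, -2.7) — d to each: Hub-A:14.7, Hub-B:3.2, Hub-C:11.9, Hub-D:4.3, Hub-E:11.6, Hub-F:5.1, Hub-G:9.9 → nearest is Hub-B
(5.5, -2.7) — d to each: Hub-A:16.9, Hub-B:4, Hub-C:14.1, Hub-D:2.1, Hub-E:13.8, Hub-F:7.3, Hub-G:12.1 → nearest is Hub-D
(-0.7, 3.3) — d to each: Hub-A:4.7, Hub-B:13.2, Hub-C:5.7, Hub-D:10.5, Hub-E:2.6, Hub-F:4.9, Hub-G:11.9 → nearest is Hub-E
(5.4, -2.1) — d to each: Hub-A:16.2, Hub-B:4.5, Hub-C:13.4, Hub-D:1.6, Hub-E:13.1, Hub-F:6.6, Hub-G:12.6 → nearest is Hub-D
1 of the 5 points has Hub-B as nearest.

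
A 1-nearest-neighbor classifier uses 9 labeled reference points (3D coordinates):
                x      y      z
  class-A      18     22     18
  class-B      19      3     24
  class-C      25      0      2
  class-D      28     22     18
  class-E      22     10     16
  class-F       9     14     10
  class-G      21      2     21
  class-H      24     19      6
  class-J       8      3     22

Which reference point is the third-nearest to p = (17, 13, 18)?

Squared Euclidean distances:
d²(p, class-A) = 1 + 81 + 0 = 82
d²(p, class-B) = 4 + 100 + 36 = 140
d²(p, class-C) = 64 + 169 + 256 = 489
d²(p, class-D) = 121 + 81 + 0 = 202
d²(p, class-E) = 25 + 9 + 4 = 38
d²(p, class-F) = 64 + 1 + 64 = 129
d²(p, class-G) = 16 + 121 + 9 = 146
d²(p, class-H) = 49 + 36 + 144 = 229
d²(p, class-J) = 81 + 100 + 16 = 197
Sorted ascending: class-E, class-A, class-F, class-B, … — the third-nearest is class-F.

class-F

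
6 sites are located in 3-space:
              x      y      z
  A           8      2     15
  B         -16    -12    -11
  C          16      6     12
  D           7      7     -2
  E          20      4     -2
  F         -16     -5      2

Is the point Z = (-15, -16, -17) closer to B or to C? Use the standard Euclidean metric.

Compare squared distances:
|ZB|² = (-15−(-16))² + (-16−(-12))² + (-17−(-11))² = 1 + 16 + 36 = 53
|ZC|² = (-15−16)² + (-16−6)² + (-17−12)² = 961 + 484 + 841 = 2286
53 < 2286, so B is closer.

B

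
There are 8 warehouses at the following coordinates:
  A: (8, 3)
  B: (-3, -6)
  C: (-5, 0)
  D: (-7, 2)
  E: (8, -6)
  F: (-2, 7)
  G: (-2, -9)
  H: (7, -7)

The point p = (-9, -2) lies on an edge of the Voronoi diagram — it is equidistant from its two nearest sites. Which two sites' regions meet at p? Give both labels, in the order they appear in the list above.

C and D

Squared distances from p to each site:
|pA|² = 289 + 25 = 314
|pB|² = 36 + 16 = 52
|pC|² = 16 + 4 = 20
|pD|² = 4 + 16 = 20
|pE|² = 289 + 16 = 305
|pF|² = 49 + 81 = 130
|pG|² = 49 + 49 = 98
|pH|² = 256 + 25 = 281
p is equidistant from C and D (both at squared distance 20), and every other site is strictly farther — so p lies on the C–D Voronoi edge.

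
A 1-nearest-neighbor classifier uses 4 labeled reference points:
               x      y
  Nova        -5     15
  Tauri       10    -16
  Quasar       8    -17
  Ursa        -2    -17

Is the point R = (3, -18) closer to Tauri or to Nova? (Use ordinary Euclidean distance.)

Compare squared distances:
d²(R, Tauri) = (3−10)² + (-18−(-16))² = 49 + 4 = 53
d²(R, Nova) = (3−(-5))² + (-18−15)² = 64 + 1089 = 1153
53 < 1153, so Tauri is closer.

Tauri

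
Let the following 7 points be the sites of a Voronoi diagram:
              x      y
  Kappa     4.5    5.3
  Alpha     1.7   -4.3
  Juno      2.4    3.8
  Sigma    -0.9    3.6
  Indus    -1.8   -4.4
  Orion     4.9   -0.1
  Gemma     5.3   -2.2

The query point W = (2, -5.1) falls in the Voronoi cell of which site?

Alpha

Squared Euclidean distances:
d²(W, Kappa) = (2−4.5)² + (-5.1−5.3)² = 6.25 + 108.16 = 114.41
d²(W, Alpha) = (2−1.7)² + (-5.1−(-4.3))² = 0.09 + 0.64 = 0.73
d²(W, Juno) = (2−2.4)² + (-5.1−3.8)² = 0.16 + 79.21 = 79.37
d²(W, Sigma) = (2−(-0.9))² + (-5.1−3.6)² = 8.41 + 75.69 = 84.1
d²(W, Indus) = (2−(-1.8))² + (-5.1−(-4.4))² = 14.44 + 0.49 = 14.93
d²(W, Orion) = (2−4.9)² + (-5.1−(-0.1))² = 8.41 + 25 = 33.41
d²(W, Gemma) = (2−5.3)² + (-5.1−(-2.2))² = 10.89 + 8.41 = 19.3
The smallest is to Alpha, so W lies in the Voronoi region of Alpha.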